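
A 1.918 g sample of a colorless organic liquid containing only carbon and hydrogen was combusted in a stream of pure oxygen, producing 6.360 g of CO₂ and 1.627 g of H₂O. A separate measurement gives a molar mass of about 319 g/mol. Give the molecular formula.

C24H30

mol C = 6.360 g CO₂ ÷ 44.009 g/mol = 0.14452 mol
mol H = 2 × 1.627 g H₂O ÷ 18.015 g/mol = 0.18063 mol
Divide by the smallest (0.14452 mol): C 1.000, H 1.250
Multiplying each by 4 gives whole numbers: C 4.00, H 5.00
Empirical formula: C4H5
Empirical-formula mass = 53.08 g/mol; 319 ÷ 53.08 ≈ 6, so the molecular formula is C24H30.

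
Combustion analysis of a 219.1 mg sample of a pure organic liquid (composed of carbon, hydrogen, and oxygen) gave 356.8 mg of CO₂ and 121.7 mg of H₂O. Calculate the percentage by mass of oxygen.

mol C = 0.3568 g CO₂ ÷ 44.009 g/mol = 0.0081074 mol
mol H = 2 × 0.1217 g H₂O ÷ 18.015 g/mol = 0.013511 mol
mass O = 0.2191 − (0.097378 + 0.013619) = 0.10810 g → mol O = 0.10810 ÷ 15.999 = 0.0067568 mol
mass % O = 0.10810 g ÷ 0.2191 g × 100%

49.34%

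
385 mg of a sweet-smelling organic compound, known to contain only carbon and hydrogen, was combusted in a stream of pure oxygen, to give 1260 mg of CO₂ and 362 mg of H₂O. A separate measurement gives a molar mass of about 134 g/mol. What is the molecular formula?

mol C = 1.26 g CO₂ ÷ 44.009 g/mol = 0.02863 mol
mol H = 2 × 0.362 g H₂O ÷ 18.015 g/mol = 0.04019 mol
Divide by the smallest (0.02863 mol): C 1.000, H 1.404
Multiplying each by 5 gives whole numbers: C 5.00, H 7.02
Empirical formula: C5H7
Empirical-formula mass = 67.11 g/mol; 134 ÷ 67.11 ≈ 2, so the molecular formula is C10H14.

C10H14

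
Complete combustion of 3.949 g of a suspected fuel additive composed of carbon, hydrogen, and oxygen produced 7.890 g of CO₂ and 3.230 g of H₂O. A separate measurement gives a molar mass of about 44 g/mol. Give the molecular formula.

C2H4O

mol C = 7.890 g CO₂ ÷ 44.009 g/mol = 0.17928 mol
mol H = 2 × 3.230 g H₂O ÷ 18.015 g/mol = 0.35859 mol
mass O = 3.949 − (2.1534 + 0.36146) = 1.4342 g → mol O = 1.4342 ÷ 15.999 = 0.089643 mol
Divide by the smallest (0.089643 mol): C 2.000, H 4.000, O 1.000
Empirical formula: C2H4O
Empirical-formula mass = 44.05 g/mol; 44 ÷ 44.05 ≈ 1, so the molecular formula is C2H4O.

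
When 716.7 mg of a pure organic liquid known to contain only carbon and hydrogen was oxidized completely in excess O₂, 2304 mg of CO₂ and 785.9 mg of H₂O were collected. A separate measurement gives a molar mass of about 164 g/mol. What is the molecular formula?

mol C = 2.304 g CO₂ ÷ 44.009 g/mol = 0.052353 mol
mol H = 2 × 0.7859 g H₂O ÷ 18.015 g/mol = 0.087250 mol
Divide by the smallest (0.052353 mol): C 1.000, H 1.667
Multiplying each by 3 gives whole numbers: C 3.00, H 5.00
Empirical formula: C3H5
Empirical-formula mass = 41.07 g/mol; 164 ÷ 41.07 ≈ 4, so the molecular formula is C12H20.

C12H20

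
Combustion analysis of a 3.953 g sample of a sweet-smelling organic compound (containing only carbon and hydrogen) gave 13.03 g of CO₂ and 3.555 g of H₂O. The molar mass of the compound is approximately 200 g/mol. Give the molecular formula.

mol C = 13.03 g CO₂ ÷ 44.009 g/mol = 0.29608 mol
mol H = 2 × 3.555 g H₂O ÷ 18.015 g/mol = 0.39467 mol
Divide by the smallest (0.29608 mol): C 1.000, H 1.333
Multiplying each by 3 gives whole numbers: C 3.00, H 4.00
Empirical formula: C3H4
Empirical-formula mass = 40.06 g/mol; 200 ÷ 40.06 ≈ 5, so the molecular formula is C15H20.

C15H20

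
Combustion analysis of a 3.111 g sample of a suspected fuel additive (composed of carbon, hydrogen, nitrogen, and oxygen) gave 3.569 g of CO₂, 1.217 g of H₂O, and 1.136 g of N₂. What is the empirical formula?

C3H5N3O2

mol C = 3.569 g CO₂ ÷ 44.009 g/mol = 0.081097 mol
mol H = 2 × 1.217 g H₂O ÷ 18.015 g/mol = 0.13511 mol
mol N = 2 × 1.136 g N₂ ÷ 28.014 g/mol = 0.081102 mol
mass O = 3.111 − (0.97406 + 0.13619 + 1.1360) = 0.86475 g → mol O = 0.86475 ÷ 15.999 = 0.054050 mol
Divide by the smallest (0.054050 mol): C 1.500, H 2.500, N 1.500, O 1.000
Multiplying each by 2 gives whole numbers: C 3.00, H 5.00, N 3.00, O 2.00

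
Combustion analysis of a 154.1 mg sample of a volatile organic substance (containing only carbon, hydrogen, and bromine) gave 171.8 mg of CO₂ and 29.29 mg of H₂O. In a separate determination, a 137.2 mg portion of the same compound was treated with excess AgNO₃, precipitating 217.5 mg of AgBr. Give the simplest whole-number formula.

C6H5Br2

mol C = 0.1718 g CO₂ ÷ 44.009 g/mol = 0.0039037 mol
mol H = 2 × 0.02929 g H₂O ÷ 18.015 g/mol = 0.0032517 mol
From the AgBr data: mol Br per gram of compound = (0.2175 ÷ 187.772) ÷ 0.1372 = 0.0084426 mol/g, so in the 0.1541 g combustion sample mol Br = 0.0013010 mol
Divide by the smallest (0.0013010 mol): C 3.001, H 2.499, Br 1.000
Multiplying each by 2 gives whole numbers: C 6.00, H 5.00, Br 2.00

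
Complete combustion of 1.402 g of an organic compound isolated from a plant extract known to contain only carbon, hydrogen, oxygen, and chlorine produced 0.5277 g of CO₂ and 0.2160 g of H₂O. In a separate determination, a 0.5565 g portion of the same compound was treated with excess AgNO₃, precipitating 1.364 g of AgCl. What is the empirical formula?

CH2Cl2O2

mol C = 0.5277 g CO₂ ÷ 44.009 g/mol = 0.011991 mol
mol H = 2 × 0.2160 g H₂O ÷ 18.015 g/mol = 0.023980 mol
From the AgCl data: mol Cl per gram of compound = (1.364 ÷ 143.318) ÷ 0.5565 = 0.017102 mol/g, so in the 1.402 g combustion sample mol Cl = 0.023977 mol
mass O = 1.402 − (0.14402 + 0.024172 + 0.84999) = 0.38382 g → mol O = 0.38382 ÷ 15.999 = 0.023990 mol
Divide by the smallest (0.011991 mol): C 1.000, H 2.000, Cl 2.000, O 2.001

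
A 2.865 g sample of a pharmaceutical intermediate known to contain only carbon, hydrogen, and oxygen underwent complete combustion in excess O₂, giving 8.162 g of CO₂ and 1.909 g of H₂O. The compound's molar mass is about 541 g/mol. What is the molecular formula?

C35H40O5

mol C = 8.162 g CO₂ ÷ 44.009 g/mol = 0.18546 mol
mol H = 2 × 1.909 g H₂O ÷ 18.015 g/mol = 0.21193 mol
mass O = 2.865 − (2.2276 + 0.21363) = 0.42379 g → mol O = 0.42379 ÷ 15.999 = 0.026488 mol
Divide by the smallest (0.026488 mol): C 7.002, H 8.001, O 1.000
Empirical formula: C7H8O
Empirical-formula mass = 108.14 g/mol; 541 ÷ 108.14 ≈ 5, so the molecular formula is C35H40O5.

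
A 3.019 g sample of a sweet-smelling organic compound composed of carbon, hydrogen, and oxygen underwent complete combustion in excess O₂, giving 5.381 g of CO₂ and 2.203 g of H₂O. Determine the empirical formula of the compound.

mol C = 5.381 g CO₂ ÷ 44.009 g/mol = 0.12227 mol
mol H = 2 × 2.203 g H₂O ÷ 18.015 g/mol = 0.24457 mol
mass O = 3.019 − (1.4686 + 0.24653) = 1.3039 g → mol O = 1.3039 ÷ 15.999 = 0.081498 mol
Divide by the smallest (0.081498 mol): C 1.500, H 3.001, O 1.000
Multiplying each by 2 gives whole numbers: C 3.00, H 6.00, O 2.00

C3H6O2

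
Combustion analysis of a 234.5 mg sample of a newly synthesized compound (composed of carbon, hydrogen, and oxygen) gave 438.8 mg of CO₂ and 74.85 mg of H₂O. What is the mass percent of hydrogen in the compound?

mol C = 0.4388 g CO₂ ÷ 44.009 g/mol = 0.0099707 mol
mol H = 2 × 0.07485 g H₂O ÷ 18.015 g/mol = 0.0083097 mol
mass O = 0.2345 − (0.11976 + 0.0083762) = 0.10637 g → mol O = 0.10637 ÷ 15.999 = 0.0066483 mol
mass % H = 0.0083762 g ÷ 0.2345 g × 100%

3.57%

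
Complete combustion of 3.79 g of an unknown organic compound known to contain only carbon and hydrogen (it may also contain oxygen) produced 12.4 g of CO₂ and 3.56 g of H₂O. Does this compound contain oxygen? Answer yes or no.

mol C = 12.4 g CO₂ ÷ 44.009 g/mol = 0.2818 mol
mol H = 2 × 3.56 g H₂O ÷ 18.015 g/mol = 0.3952 mol
C and H together account for 3.783 g — essentially the entire 3.79 g sample — so the compound contains no oxygen.

no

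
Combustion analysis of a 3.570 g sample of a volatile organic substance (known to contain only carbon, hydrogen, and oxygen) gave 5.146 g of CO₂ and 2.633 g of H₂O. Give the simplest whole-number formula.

mol C = 5.146 g CO₂ ÷ 44.009 g/mol = 0.11693 mol
mol H = 2 × 2.633 g H₂O ÷ 18.015 g/mol = 0.29231 mol
mass O = 3.570 − (1.4045 + 0.29465) = 1.8709 g → mol O = 1.8709 ÷ 15.999 = 0.11694 mol
Divide by the smallest (0.11693 mol): C 1.000, H 2.500, O 1.000
Multiplying each by 2 gives whole numbers: C 2.00, H 5.00, O 2.00

C2H5O2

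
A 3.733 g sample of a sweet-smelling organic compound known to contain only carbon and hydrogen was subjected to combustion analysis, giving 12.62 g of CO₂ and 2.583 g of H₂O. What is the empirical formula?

CH

mol C = 12.62 g CO₂ ÷ 44.009 g/mol = 0.28676 mol
mol H = 2 × 2.583 g H₂O ÷ 18.015 g/mol = 0.28676 mol
Divide by the smallest (0.28676 mol): C 1.000, H 1.000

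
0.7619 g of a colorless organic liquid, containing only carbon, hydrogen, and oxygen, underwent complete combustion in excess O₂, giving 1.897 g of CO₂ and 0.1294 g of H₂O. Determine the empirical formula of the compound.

C3HO

mol C = 1.897 g CO₂ ÷ 44.009 g/mol = 0.043105 mol
mol H = 2 × 0.1294 g H₂O ÷ 18.015 g/mol = 0.014366 mol
mass O = 0.7619 − (0.51773 + 0.014481) = 0.22969 g → mol O = 0.22969 ÷ 15.999 = 0.014356 mol
Divide by the smallest (0.014356 mol): C 3.002, H 1.001, O 1.000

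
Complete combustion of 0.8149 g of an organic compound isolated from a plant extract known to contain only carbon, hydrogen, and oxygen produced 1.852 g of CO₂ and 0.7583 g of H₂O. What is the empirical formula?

mol C = 1.852 g CO₂ ÷ 44.009 g/mol = 0.042082 mol
mol H = 2 × 0.7583 g H₂O ÷ 18.015 g/mol = 0.084185 mol
mass O = 0.8149 − (0.50545 + 0.084859) = 0.22459 g → mol O = 0.22459 ÷ 15.999 = 0.014038 mol
Divide by the smallest (0.014038 mol): C 2.998, H 5.997, O 1.000

C3H6O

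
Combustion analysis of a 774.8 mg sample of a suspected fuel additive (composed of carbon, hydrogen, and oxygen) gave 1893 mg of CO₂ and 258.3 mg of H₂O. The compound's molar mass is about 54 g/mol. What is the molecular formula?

mol C = 1.893 g CO₂ ÷ 44.009 g/mol = 0.043014 mol
mol H = 2 × 0.2583 g H₂O ÷ 18.015 g/mol = 0.028676 mol
mass O = 0.7748 − (0.51664 + 0.028906) = 0.22925 g → mol O = 0.22925 ÷ 15.999 = 0.014329 mol
Divide by the smallest (0.014329 mol): C 3.002, H 2.001, O 1.000
Empirical formula: C3H2O
Empirical-formula mass = 54.05 g/mol; 54 ÷ 54.05 ≈ 1, so the molecular formula is C3H2O.

C3H2O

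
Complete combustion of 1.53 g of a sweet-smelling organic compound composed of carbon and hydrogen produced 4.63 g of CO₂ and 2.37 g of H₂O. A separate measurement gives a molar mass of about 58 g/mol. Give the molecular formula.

mol C = 4.63 g CO₂ ÷ 44.009 g/mol = 0.1052 mol
mol H = 2 × 2.37 g H₂O ÷ 18.015 g/mol = 0.2631 mol
Divide by the smallest (0.1052 mol): C 1.000, H 2.501
Multiplying each by 2 gives whole numbers: C 2.00, H 5.00
Empirical formula: C2H5
Empirical-formula mass = 29.06 g/mol; 58 ÷ 29.06 ≈ 2, so the molecular formula is C4H10.

C4H10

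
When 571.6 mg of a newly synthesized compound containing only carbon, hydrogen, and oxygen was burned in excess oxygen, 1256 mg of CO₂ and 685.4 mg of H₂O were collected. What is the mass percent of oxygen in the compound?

26.61%

mol C = 1.256 g CO₂ ÷ 44.009 g/mol = 0.028540 mol
mol H = 2 × 0.6854 g H₂O ÷ 18.015 g/mol = 0.076092 mol
mass O = 0.5716 − (0.34279 + 0.076701) = 0.15211 g → mol O = 0.15211 ÷ 15.999 = 0.0095075 mol
mass % O = 0.15211 g ÷ 0.5716 g × 100%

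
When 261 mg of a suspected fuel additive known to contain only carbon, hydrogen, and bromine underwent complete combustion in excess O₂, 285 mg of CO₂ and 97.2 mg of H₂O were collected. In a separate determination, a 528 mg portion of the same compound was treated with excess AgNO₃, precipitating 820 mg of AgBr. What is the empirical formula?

C3H5Br

mol C = 0.285 g CO₂ ÷ 44.009 g/mol = 0.006476 mol
mol H = 2 × 0.0972 g H₂O ÷ 18.015 g/mol = 0.01079 mol
From the AgBr data: mol Br per gram of compound = (0.820 ÷ 187.772) ÷ 0.528 = 0.008271 mol/g, so in the 0.261 g combustion sample mol Br = 0.002159 mol
Divide by the smallest (0.002159 mol): C 3.000, H 4.999, Br 1.000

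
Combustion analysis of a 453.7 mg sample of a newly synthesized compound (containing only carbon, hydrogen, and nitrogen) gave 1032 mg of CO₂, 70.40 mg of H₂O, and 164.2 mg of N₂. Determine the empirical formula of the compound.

C6H2N3

mol C = 1.032 g CO₂ ÷ 44.009 g/mol = 0.023450 mol
mol H = 2 × 0.07040 g H₂O ÷ 18.015 g/mol = 0.0078157 mol
mol N = 2 × 0.1642 g N₂ ÷ 28.014 g/mol = 0.011723 mol
Divide by the smallest (0.0078157 mol): C 3.000, H 1.000, N 1.500
Multiplying each by 2 gives whole numbers: C 6.00, H 2.00, N 3.00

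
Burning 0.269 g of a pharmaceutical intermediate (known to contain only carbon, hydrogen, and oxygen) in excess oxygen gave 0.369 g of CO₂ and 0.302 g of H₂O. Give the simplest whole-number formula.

CH4O

mol C = 0.369 g CO₂ ÷ 44.009 g/mol = 0.008385 mol
mol H = 2 × 0.302 g H₂O ÷ 18.015 g/mol = 0.03353 mol
mass O = 0.269 − (0.1007 + 0.03380) = 0.1345 g → mol O = 0.1345 ÷ 15.999 = 0.008407 mol
Divide by the smallest (0.008385 mol): C 1.000, H 3.999, O 1.003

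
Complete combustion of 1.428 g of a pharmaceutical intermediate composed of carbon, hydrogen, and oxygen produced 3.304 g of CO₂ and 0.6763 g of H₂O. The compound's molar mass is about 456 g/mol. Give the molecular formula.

mol C = 3.304 g CO₂ ÷ 44.009 g/mol = 0.075076 mol
mol H = 2 × 0.6763 g H₂O ÷ 18.015 g/mol = 0.075082 mol
mass O = 1.428 − (0.90173 + 0.075683) = 0.45059 g → mol O = 0.45059 ÷ 15.999 = 0.028163 mol
Divide by the smallest (0.028163 mol): C 2.666, H 2.666, O 1.000
Multiplying each by 3 gives whole numbers: C 8.00, H 8.00, O 3.00
Empirical formula: C8H8O3
Empirical-formula mass = 152.15 g/mol; 456 ÷ 152.15 ≈ 3, so the molecular formula is C24H24O9.

C24H24O9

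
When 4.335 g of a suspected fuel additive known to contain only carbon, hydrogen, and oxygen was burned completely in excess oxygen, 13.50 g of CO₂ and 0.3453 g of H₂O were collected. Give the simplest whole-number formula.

mol C = 13.50 g CO₂ ÷ 44.009 g/mol = 0.30676 mol
mol H = 2 × 0.3453 g H₂O ÷ 18.015 g/mol = 0.038335 mol
mass O = 4.335 − (3.6844 + 0.038641) = 0.61192 g → mol O = 0.61192 ÷ 15.999 = 0.038247 mol
Divide by the smallest (0.038247 mol): C 8.020, H 1.002, O 1.000

C8HO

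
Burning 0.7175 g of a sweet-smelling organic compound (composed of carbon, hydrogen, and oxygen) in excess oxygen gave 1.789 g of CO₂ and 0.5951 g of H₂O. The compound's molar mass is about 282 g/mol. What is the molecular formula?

mol C = 1.789 g CO₂ ÷ 44.009 g/mol = 0.040651 mol
mol H = 2 × 0.5951 g H₂O ÷ 18.015 g/mol = 0.066067 mol
mass O = 0.7175 − (0.48826 + 0.066596) = 0.16265 g → mol O = 0.16265 ÷ 15.999 = 0.010166 mol
Divide by the smallest (0.010166 mol): C 3.999, H 6.499, O 1.000
Multiplying each by 2 gives whole numbers: C 8.00, H 13.00, O 2.00
Empirical formula: C8H13O2
Empirical-formula mass = 141.19 g/mol; 282 ÷ 141.19 ≈ 2, so the molecular formula is C16H26O4.

C16H26O4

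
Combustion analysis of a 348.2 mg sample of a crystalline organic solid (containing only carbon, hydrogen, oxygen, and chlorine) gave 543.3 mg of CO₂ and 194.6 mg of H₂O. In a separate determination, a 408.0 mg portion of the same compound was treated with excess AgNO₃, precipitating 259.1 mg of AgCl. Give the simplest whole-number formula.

mol C = 0.5433 g CO₂ ÷ 44.009 g/mol = 0.012345 mol
mol H = 2 × 0.1946 g H₂O ÷ 18.015 g/mol = 0.021604 mol
From the AgCl data: mol Cl per gram of compound = (0.2591 ÷ 143.318) ÷ 0.4080 = 0.0044310 mol/g, so in the 0.3482 g combustion sample mol Cl = 0.0015429 mol
mass O = 0.3482 − (0.14828 + 0.021777 + 0.054695) = 0.12345 g → mol O = 0.12345 ÷ 15.999 = 0.0077161 mol
Divide by the smallest (0.0015429 mol): C 8.001, H 14.002, Cl 1.000, O 5.001

C8H14ClO5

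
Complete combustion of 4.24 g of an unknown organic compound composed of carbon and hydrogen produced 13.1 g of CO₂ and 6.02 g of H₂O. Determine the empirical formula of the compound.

C4H9

mol C = 13.1 g CO₂ ÷ 44.009 g/mol = 0.2977 mol
mol H = 2 × 6.02 g H₂O ÷ 18.015 g/mol = 0.6683 mol
Divide by the smallest (0.2977 mol): C 1.000, H 2.245
Multiplying each by 4 gives whole numbers: C 4.00, H 8.98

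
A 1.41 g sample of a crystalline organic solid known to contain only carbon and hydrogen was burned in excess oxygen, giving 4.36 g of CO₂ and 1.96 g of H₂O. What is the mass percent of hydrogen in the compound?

15.6%

mol C = 4.36 g CO₂ ÷ 44.009 g/mol = 0.09907 mol
mol H = 2 × 1.96 g H₂O ÷ 18.015 g/mol = 0.2176 mol
mass % H = 0.2193 g ÷ 1.41 g × 100%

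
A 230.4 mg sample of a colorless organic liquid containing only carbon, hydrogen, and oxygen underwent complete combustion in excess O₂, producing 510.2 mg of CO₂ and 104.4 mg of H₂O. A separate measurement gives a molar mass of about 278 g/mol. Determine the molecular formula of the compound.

C14H14O6

mol C = 0.5102 g CO₂ ÷ 44.009 g/mol = 0.011593 mol
mol H = 2 × 0.1044 g H₂O ÷ 18.015 g/mol = 0.011590 mol
mass O = 0.2304 − (0.13924 + 0.011683) = 0.079472 g → mol O = 0.079472 ÷ 15.999 = 0.0049673 mol
Divide by the smallest (0.0049673 mol): C 2.334, H 2.333, O 1.000
Multiplying each by 3 gives whole numbers: C 7.00, H 7.00, O 3.00
Empirical formula: C7H7O3
Empirical-formula mass = 139.13 g/mol; 278 ÷ 139.13 ≈ 2, so the molecular formula is C14H14O6.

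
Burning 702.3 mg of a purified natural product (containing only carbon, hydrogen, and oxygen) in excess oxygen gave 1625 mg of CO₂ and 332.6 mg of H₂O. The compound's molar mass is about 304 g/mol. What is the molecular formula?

mol C = 1.625 g CO₂ ÷ 44.009 g/mol = 0.036924 mol
mol H = 2 × 0.3326 g H₂O ÷ 18.015 g/mol = 0.036925 mol
mass O = 0.7023 − (0.44350 + 0.037220) = 0.22158 g → mol O = 0.22158 ÷ 15.999 = 0.013850 mol
Divide by the smallest (0.013850 mol): C 2.666, H 2.666, O 1.000
Multiplying each by 3 gives whole numbers: C 8.00, H 8.00, O 3.00
Empirical formula: C8H8O3
Empirical-formula mass = 152.15 g/mol; 304 ÷ 152.15 ≈ 2, so the molecular formula is C16H16O6.

C16H16O6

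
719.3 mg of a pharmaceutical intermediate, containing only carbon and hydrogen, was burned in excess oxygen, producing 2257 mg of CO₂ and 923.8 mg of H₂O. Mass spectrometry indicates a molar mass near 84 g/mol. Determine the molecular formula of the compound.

mol C = 2.257 g CO₂ ÷ 44.009 g/mol = 0.051285 mol
mol H = 2 × 0.9238 g H₂O ÷ 18.015 g/mol = 0.10256 mol
Divide by the smallest (0.051285 mol): C 1.000, H 2.000
Empirical formula: CH2
Empirical-formula mass = 14.03 g/mol; 84 ÷ 14.03 ≈ 6, so the molecular formula is C6H12.

C6H12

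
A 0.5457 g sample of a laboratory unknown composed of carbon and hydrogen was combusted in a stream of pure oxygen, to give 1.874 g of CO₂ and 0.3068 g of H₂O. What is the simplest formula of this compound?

mol C = 1.874 g CO₂ ÷ 44.009 g/mol = 0.042582 mol
mol H = 2 × 0.3068 g H₂O ÷ 18.015 g/mol = 0.034061 mol
Divide by the smallest (0.034061 mol): C 1.250, H 1.000
Multiplying each by 4 gives whole numbers: C 5.00, H 4.00

C5H4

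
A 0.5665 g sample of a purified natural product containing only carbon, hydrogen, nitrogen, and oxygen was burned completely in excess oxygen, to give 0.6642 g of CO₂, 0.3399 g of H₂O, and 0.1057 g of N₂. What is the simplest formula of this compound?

mol C = 0.6642 g CO₂ ÷ 44.009 g/mol = 0.015092 mol
mol H = 2 × 0.3399 g H₂O ÷ 18.015 g/mol = 0.037735 mol
mol N = 2 × 0.1057 g N₂ ÷ 28.014 g/mol = 0.0075462 mol
mass O = 0.5665 − (0.18127 + 0.038037 + 0.10570) = 0.24149 g → mol O = 0.24149 ÷ 15.999 = 0.015094 mol
Divide by the smallest (0.0075462 mol): C 2.000, H 5.001, N 1.000, O 2.000

C2H5NO2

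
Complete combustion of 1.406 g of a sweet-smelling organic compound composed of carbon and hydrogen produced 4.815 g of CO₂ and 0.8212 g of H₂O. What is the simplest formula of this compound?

C6H5

mol C = 4.815 g CO₂ ÷ 44.009 g/mol = 0.10941 mol
mol H = 2 × 0.8212 g H₂O ÷ 18.015 g/mol = 0.091168 mol
Divide by the smallest (0.091168 mol): C 1.200, H 1.000
Multiplying each by 5 gives whole numbers: C 6.00, H 5.00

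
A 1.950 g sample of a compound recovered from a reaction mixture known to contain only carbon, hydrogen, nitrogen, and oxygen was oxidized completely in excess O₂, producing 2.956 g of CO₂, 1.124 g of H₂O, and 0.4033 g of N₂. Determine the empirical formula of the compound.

mol C = 2.956 g CO₂ ÷ 44.009 g/mol = 0.067168 mol
mol H = 2 × 1.124 g H₂O ÷ 18.015 g/mol = 0.12478 mol
mol N = 2 × 0.4033 g N₂ ÷ 28.014 g/mol = 0.028793 mol
mass O = 1.950 − (0.80676 + 0.12578 + 0.40330) = 0.61416 g → mol O = 0.61416 ÷ 15.999 = 0.038387 mol
Divide by the smallest (0.028793 mol): C 2.333, H 4.334, N 1.000, O 1.333
Multiplying each by 3 gives whole numbers: C 7.00, H 13.00, N 3.00, O 4.00

C7H13N3O4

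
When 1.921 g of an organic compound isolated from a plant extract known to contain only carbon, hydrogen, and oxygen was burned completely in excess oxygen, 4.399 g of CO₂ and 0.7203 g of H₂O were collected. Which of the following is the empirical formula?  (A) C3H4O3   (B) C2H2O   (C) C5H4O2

mol C = 4.399 g CO₂ ÷ 44.009 g/mol = 0.099957 mol
mol H = 2 × 0.7203 g H₂O ÷ 18.015 g/mol = 0.079967 mol
mass O = 1.921 − (1.2006 + 0.080606) = 0.63981 g → mol O = 0.63981 ÷ 15.999 = 0.039991 mol
Divide by the smallest (0.039991 mol): C 2.499, H 2.000, O 1.000
Multiplying each by 2 gives whole numbers: C 5.00, H 4.00, O 2.00

(C) C5H4O2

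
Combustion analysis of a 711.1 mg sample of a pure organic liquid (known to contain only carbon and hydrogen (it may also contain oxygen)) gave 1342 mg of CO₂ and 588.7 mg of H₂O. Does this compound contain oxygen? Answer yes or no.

yes

mol C = 1.342 g CO₂ ÷ 44.009 g/mol = 0.030494 mol
mol H = 2 × 0.5887 g H₂O ÷ 18.015 g/mol = 0.065357 mol
C and H account for only 0.43214 g of the 0.7111 g sample; the remaining 0.27896 g must be oxygen.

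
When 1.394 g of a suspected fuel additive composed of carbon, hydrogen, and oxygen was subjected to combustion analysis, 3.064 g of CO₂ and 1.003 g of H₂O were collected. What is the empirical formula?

C5H8O2

mol C = 3.064 g CO₂ ÷ 44.009 g/mol = 0.069622 mol
mol H = 2 × 1.003 g H₂O ÷ 18.015 g/mol = 0.11135 mol
mass O = 1.394 − (0.83623 + 0.11224) = 0.44553 g → mol O = 0.44553 ÷ 15.999 = 0.027847 mol
Divide by the smallest (0.027847 mol): C 2.500, H 3.999, O 1.000
Multiplying each by 2 gives whole numbers: C 5.00, H 8.00, O 2.00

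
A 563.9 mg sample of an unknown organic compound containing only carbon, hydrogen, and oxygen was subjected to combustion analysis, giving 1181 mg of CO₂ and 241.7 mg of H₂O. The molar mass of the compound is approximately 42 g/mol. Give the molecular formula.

C2H2O

mol C = 1.181 g CO₂ ÷ 44.009 g/mol = 0.026835 mol
mol H = 2 × 0.2417 g H₂O ÷ 18.015 g/mol = 0.026833 mol
mass O = 0.5639 − (0.32232 + 0.027048) = 0.21453 g → mol O = 0.21453 ÷ 15.999 = 0.013409 mol
Divide by the smallest (0.013409 mol): C 2.001, H 2.001, O 1.000
Empirical formula: C2H2O
Empirical-formula mass = 42.04 g/mol; 42 ÷ 42.04 ≈ 1, so the molecular formula is C2H2O.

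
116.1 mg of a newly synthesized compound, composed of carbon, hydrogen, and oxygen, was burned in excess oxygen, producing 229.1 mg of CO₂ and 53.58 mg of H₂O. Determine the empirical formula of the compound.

C7H8O4

mol C = 0.2291 g CO₂ ÷ 44.009 g/mol = 0.0052058 mol
mol H = 2 × 0.05358 g H₂O ÷ 18.015 g/mol = 0.0059484 mol
mass O = 0.1161 − (0.062526 + 0.0059960) = 0.047578 g → mol O = 0.047578 ÷ 15.999 = 0.0029738 mol
Divide by the smallest (0.0029738 mol): C 1.751, H 2.000, O 1.000
Multiplying each by 4 gives whole numbers: C 7.00, H 8.00, O 4.00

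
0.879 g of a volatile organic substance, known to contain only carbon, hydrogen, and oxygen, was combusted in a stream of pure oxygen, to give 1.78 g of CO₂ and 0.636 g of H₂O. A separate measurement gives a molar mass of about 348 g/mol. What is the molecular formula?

mol C = 1.78 g CO₂ ÷ 44.009 g/mol = 0.04045 mol
mol H = 2 × 0.636 g H₂O ÷ 18.015 g/mol = 0.07061 mol
mass O = 0.879 − (0.4858 + 0.07117) = 0.3220 g → mol O = 0.3220 ÷ 15.999 = 0.02013 mol
Divide by the smallest (0.02013 mol): C 2.009, H 3.508, O 1.000
Multiplying each by 2 gives whole numbers: C 4.02, H 7.02, O 2.00
Empirical formula: C4H7O2
Empirical-formula mass = 87.10 g/mol; 348 ÷ 87.10 ≈ 4, so the molecular formula is C16H28O8.

C16H28O8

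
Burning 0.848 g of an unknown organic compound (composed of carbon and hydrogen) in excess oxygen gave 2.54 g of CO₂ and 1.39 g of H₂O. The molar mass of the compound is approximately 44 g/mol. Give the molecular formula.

mol C = 2.54 g CO₂ ÷ 44.009 g/mol = 0.05772 mol
mol H = 2 × 1.39 g H₂O ÷ 18.015 g/mol = 0.1543 mol
Divide by the smallest (0.05772 mol): C 1.000, H 2.674
Multiplying each by 3 gives whole numbers: C 3.00, H 8.02
Empirical formula: C3H8
Empirical-formula mass = 44.10 g/mol; 44 ÷ 44.10 ≈ 1, so the molecular formula is C3H8.

C3H8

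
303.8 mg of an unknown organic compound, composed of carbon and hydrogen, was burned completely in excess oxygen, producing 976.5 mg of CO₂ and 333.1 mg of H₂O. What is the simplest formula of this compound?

mol C = 0.9765 g CO₂ ÷ 44.009 g/mol = 0.022189 mol
mol H = 2 × 0.3331 g H₂O ÷ 18.015 g/mol = 0.036980 mol
Divide by the smallest (0.022189 mol): C 1.000, H 1.667
Multiplying each by 3 gives whole numbers: C 3.00, H 5.00

C3H5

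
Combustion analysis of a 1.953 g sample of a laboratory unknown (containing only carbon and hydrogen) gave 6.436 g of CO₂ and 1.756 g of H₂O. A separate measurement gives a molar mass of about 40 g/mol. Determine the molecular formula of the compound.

mol C = 6.436 g CO₂ ÷ 44.009 g/mol = 0.14624 mol
mol H = 2 × 1.756 g H₂O ÷ 18.015 g/mol = 0.19495 mol
Divide by the smallest (0.14624 mol): C 1.000, H 1.333
Multiplying each by 3 gives whole numbers: C 3.00, H 4.00
Empirical formula: C3H4
Empirical-formula mass = 40.06 g/mol; 40 ÷ 40.06 ≈ 1, so the molecular formula is C3H4.

C3H4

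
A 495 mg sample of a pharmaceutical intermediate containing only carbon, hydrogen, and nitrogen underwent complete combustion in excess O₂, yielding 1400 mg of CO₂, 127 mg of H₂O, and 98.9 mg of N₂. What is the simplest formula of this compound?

C9H4N2

mol C = 1.40 g CO₂ ÷ 44.009 g/mol = 0.03181 mol
mol H = 2 × 0.127 g H₂O ÷ 18.015 g/mol = 0.01410 mol
mol N = 2 × 0.0989 g N₂ ÷ 28.014 g/mol = 0.007061 mol
Divide by the smallest (0.007061 mol): C 4.505, H 1.997, N 1.000
Multiplying each by 2 gives whole numbers: C 9.01, H 3.99, N 2.00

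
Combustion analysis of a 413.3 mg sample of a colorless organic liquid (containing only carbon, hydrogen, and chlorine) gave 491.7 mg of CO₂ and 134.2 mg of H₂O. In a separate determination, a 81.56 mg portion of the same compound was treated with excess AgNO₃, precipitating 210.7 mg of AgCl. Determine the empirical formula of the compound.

C3H4Cl2

mol C = 0.4917 g CO₂ ÷ 44.009 g/mol = 0.011173 mol
mol H = 2 × 0.1342 g H₂O ÷ 18.015 g/mol = 0.014899 mol
From the AgCl data: mol Cl per gram of compound = (0.2107 ÷ 143.318) ÷ 0.08156 = 0.018025 mol/g, so in the 0.4133 g combustion sample mol Cl = 0.0074499 mol
Divide by the smallest (0.0074499 mol): C 1.500, H 2.000, Cl 1.000
Multiplying each by 2 gives whole numbers: C 3.00, H 4.00, Cl 2.00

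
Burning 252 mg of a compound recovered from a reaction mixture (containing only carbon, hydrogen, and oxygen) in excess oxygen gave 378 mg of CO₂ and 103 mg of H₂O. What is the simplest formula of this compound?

C3H4O3

mol C = 0.378 g CO₂ ÷ 44.009 g/mol = 0.008589 mol
mol H = 2 × 0.103 g H₂O ÷ 18.015 g/mol = 0.01143 mol
mass O = 0.252 − (0.1032 + 0.01153) = 0.1373 g → mol O = 0.1373 ÷ 15.999 = 0.008582 mol
Divide by the smallest (0.008582 mol): C 1.001, H 1.332, O 1.000
Multiplying each by 3 gives whole numbers: C 3.00, H 4.00, O 3.00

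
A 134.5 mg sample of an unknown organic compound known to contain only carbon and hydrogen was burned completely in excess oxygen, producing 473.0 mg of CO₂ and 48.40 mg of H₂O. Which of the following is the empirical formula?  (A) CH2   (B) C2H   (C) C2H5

(B) C2H

mol C = 0.4730 g CO₂ ÷ 44.009 g/mol = 0.010748 mol
mol H = 2 × 0.04840 g H₂O ÷ 18.015 g/mol = 0.0053733 mol
Divide by the smallest (0.0053733 mol): C 2.000, H 1.000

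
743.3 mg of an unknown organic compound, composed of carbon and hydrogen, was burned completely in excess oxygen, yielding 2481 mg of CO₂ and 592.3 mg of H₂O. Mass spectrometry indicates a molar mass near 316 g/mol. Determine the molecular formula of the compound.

mol C = 2.481 g CO₂ ÷ 44.009 g/mol = 0.056375 mol
mol H = 2 × 0.5923 g H₂O ÷ 18.015 g/mol = 0.065756 mol
Divide by the smallest (0.056375 mol): C 1.000, H 1.166
Multiplying each by 6 gives whole numbers: C 6.00, H 7.00
Empirical formula: C6H7
Empirical-formula mass = 79.12 g/mol; 316 ÷ 79.12 ≈ 4, so the molecular formula is C24H28.

C24H28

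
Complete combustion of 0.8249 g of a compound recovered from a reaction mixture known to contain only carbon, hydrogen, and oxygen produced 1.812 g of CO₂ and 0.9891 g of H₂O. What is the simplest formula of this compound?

C3H8O

mol C = 1.812 g CO₂ ÷ 44.009 g/mol = 0.041173 mol
mol H = 2 × 0.9891 g H₂O ÷ 18.015 g/mol = 0.10981 mol
mass O = 0.8249 − (0.49453 + 0.11069) = 0.21968 g → mol O = 0.21968 ÷ 15.999 = 0.013731 mol
Divide by the smallest (0.013731 mol): C 2.999, H 7.997, O 1.000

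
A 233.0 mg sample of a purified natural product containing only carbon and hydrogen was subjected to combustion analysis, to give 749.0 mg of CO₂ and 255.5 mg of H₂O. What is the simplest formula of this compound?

C3H5

mol C = 0.7490 g CO₂ ÷ 44.009 g/mol = 0.017019 mol
mol H = 2 × 0.2555 g H₂O ÷ 18.015 g/mol = 0.028365 mol
Divide by the smallest (0.017019 mol): C 1.000, H 1.667
Multiplying each by 3 gives whole numbers: C 3.00, H 5.00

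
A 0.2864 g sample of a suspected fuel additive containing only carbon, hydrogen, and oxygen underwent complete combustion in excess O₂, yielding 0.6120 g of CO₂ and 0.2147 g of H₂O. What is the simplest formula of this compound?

C7H12O3

mol C = 0.6120 g CO₂ ÷ 44.009 g/mol = 0.013906 mol
mol H = 2 × 0.2147 g H₂O ÷ 18.015 g/mol = 0.023836 mol
mass O = 0.2864 − (0.16703 + 0.024026) = 0.095346 g → mol O = 0.095346 ÷ 15.999 = 0.0059595 mol
Divide by the smallest (0.0059595 mol): C 2.333, H 4.000, O 1.000
Multiplying each by 3 gives whole numbers: C 7.00, H 12.00, O 3.00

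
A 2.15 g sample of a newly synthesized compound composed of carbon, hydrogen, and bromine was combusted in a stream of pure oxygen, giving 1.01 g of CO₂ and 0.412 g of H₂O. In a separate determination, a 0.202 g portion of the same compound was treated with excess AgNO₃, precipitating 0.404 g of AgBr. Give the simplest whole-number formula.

mol C = 1.01 g CO₂ ÷ 44.009 g/mol = 0.02295 mol
mol H = 2 × 0.412 g H₂O ÷ 18.015 g/mol = 0.04574 mol
From the AgBr data: mol Br per gram of compound = (0.404 ÷ 187.772) ÷ 0.202 = 0.01065 mol/g, so in the 2.15 g combustion sample mol Br = 0.02290 mol
Divide by the smallest (0.02290 mol): C 1.002, H 1.997, Br 1.000

CH2Br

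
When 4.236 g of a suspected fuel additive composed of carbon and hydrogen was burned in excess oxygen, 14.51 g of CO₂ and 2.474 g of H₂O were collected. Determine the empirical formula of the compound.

mol C = 14.51 g CO₂ ÷ 44.009 g/mol = 0.32971 mol
mol H = 2 × 2.474 g H₂O ÷ 18.015 g/mol = 0.27466 mol
Divide by the smallest (0.27466 mol): C 1.200, H 1.000
Multiplying each by 5 gives whole numbers: C 6.00, H 5.00

C6H5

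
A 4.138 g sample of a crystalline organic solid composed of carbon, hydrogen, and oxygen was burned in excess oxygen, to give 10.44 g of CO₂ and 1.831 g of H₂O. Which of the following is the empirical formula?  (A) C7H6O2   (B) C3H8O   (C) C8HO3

mol C = 10.44 g CO₂ ÷ 44.009 g/mol = 0.23722 mol
mol H = 2 × 1.831 g H₂O ÷ 18.015 g/mol = 0.20328 mol
mass O = 4.138 − (2.8493 + 0.20490) = 1.0838 g → mol O = 1.0838 ÷ 15.999 = 0.067742 mol
Divide by the smallest (0.067742 mol): C 3.502, H 3.001, O 1.000
Multiplying each by 2 gives whole numbers: C 7.00, H 6.00, O 2.00

(A) C7H6O2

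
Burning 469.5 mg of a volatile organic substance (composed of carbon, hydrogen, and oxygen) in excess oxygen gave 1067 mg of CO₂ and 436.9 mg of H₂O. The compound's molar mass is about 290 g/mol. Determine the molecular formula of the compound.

C15H30O5

mol C = 1.067 g CO₂ ÷ 44.009 g/mol = 0.024245 mol
mol H = 2 × 0.4369 g H₂O ÷ 18.015 g/mol = 0.048504 mol
mass O = 0.4695 − (0.29121 + 0.048892) = 0.12940 g → mol O = 0.12940 ÷ 15.999 = 0.0080881 mol
Divide by the smallest (0.0080881 mol): C 2.998, H 5.997, O 1.000
Empirical formula: C3H6O
Empirical-formula mass = 58.08 g/mol; 290 ÷ 58.08 ≈ 5, so the molecular formula is C15H30O5.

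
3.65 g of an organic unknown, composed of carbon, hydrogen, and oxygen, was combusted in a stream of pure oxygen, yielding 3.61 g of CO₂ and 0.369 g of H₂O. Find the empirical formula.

C2HO4

mol C = 3.61 g CO₂ ÷ 44.009 g/mol = 0.08203 mol
mol H = 2 × 0.369 g H₂O ÷ 18.015 g/mol = 0.04097 mol
mass O = 3.65 − (0.9852 + 0.04129) = 2.623 g → mol O = 2.623 ÷ 15.999 = 0.1640 mol
Divide by the smallest (0.04097 mol): C 2.002, H 1.000, O 4.003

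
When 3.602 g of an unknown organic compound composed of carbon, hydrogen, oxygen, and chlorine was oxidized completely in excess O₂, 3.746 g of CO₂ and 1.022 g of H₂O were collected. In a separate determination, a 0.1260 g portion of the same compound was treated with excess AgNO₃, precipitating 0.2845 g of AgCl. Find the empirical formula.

C3H4Cl2O

mol C = 3.746 g CO₂ ÷ 44.009 g/mol = 0.085119 mol
mol H = 2 × 1.022 g H₂O ÷ 18.015 g/mol = 0.11346 mol
From the AgCl data: mol Cl per gram of compound = (0.2845 ÷ 143.318) ÷ 0.1260 = 0.015755 mol/g, so in the 3.602 g combustion sample mol Cl = 0.056749 mol
mass O = 3.602 − (1.0224 + 0.11437 + 2.0117) = 0.45353 g → mol O = 0.45353 ÷ 15.999 = 0.028348 mol
Divide by the smallest (0.028348 mol): C 3.003, H 4.003, Cl 2.002, O 1.000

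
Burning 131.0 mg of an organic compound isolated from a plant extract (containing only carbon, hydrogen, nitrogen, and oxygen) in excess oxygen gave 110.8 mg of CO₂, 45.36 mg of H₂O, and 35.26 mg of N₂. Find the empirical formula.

mol C = 0.1108 g CO₂ ÷ 44.009 g/mol = 0.0025177 mol
mol H = 2 × 0.04536 g H₂O ÷ 18.015 g/mol = 0.0050358 mol
mol N = 2 × 0.03526 g N₂ ÷ 28.014 g/mol = 0.0025173 mol
mass O = 0.1310 − (0.030240 + 0.0050761 + 0.035260) = 0.060424 g → mol O = 0.060424 ÷ 15.999 = 0.0037767 mol
Divide by the smallest (0.0025173 mol): C 1.000, H 2.000, N 1.000, O 1.500
Multiplying each by 2 gives whole numbers: C 2.00, H 4.00, N 2.00, O 3.00

C2H4N2O3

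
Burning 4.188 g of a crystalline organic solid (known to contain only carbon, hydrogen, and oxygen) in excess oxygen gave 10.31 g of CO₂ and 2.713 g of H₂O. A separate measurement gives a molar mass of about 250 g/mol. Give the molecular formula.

C14H18O4

mol C = 10.31 g CO₂ ÷ 44.009 g/mol = 0.23427 mol
mol H = 2 × 2.713 g H₂O ÷ 18.015 g/mol = 0.30119 mol
mass O = 4.188 − (2.8138 + 0.30360) = 1.0706 g → mol O = 1.0706 ÷ 15.999 = 0.066915 mol
Divide by the smallest (0.066915 mol): C 3.501, H 4.501, O 1.000
Multiplying each by 2 gives whole numbers: C 7.00, H 9.00, O 2.00
Empirical formula: C7H9O2
Empirical-formula mass = 125.15 g/mol; 250 ÷ 125.15 ≈ 2, so the molecular formula is C14H18O4.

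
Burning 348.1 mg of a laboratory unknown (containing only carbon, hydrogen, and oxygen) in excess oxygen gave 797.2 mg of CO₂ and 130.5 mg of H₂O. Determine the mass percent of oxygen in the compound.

mol C = 0.7972 g CO₂ ÷ 44.009 g/mol = 0.018114 mol
mol H = 2 × 0.1305 g H₂O ÷ 18.015 g/mol = 0.014488 mol
mass O = 0.3481 − (0.21757 + 0.014604) = 0.11592 g → mol O = 0.11592 ÷ 15.999 = 0.0072457 mol
mass % O = 0.11592 g ÷ 0.3481 g × 100%

33.30%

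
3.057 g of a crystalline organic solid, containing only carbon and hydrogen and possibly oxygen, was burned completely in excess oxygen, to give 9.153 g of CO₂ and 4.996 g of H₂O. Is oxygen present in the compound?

no

mol C = 9.153 g CO₂ ÷ 44.009 g/mol = 0.20798 mol
mol H = 2 × 4.996 g H₂O ÷ 18.015 g/mol = 0.55465 mol
C and H together account for 3.0571 g — essentially the entire 3.057 g sample — so the compound contains no oxygen.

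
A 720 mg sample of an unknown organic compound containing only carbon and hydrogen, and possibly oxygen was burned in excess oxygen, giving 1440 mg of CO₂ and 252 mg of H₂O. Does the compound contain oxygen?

mol C = 1.44 g CO₂ ÷ 44.009 g/mol = 0.03272 mol
mol H = 2 × 0.252 g H₂O ÷ 18.015 g/mol = 0.02798 mol
C and H account for only 0.4212 g of the 0.720 g sample; the remaining 0.2988 g must be oxygen.

yes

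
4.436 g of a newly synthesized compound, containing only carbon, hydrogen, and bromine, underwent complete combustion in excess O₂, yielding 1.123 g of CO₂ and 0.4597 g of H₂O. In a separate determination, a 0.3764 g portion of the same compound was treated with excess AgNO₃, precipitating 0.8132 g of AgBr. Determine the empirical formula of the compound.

CH2Br2

mol C = 1.123 g CO₂ ÷ 44.009 g/mol = 0.025518 mol
mol H = 2 × 0.4597 g H₂O ÷ 18.015 g/mol = 0.051035 mol
From the AgBr data: mol Br per gram of compound = (0.8132 ÷ 187.772) ÷ 0.3764 = 0.011506 mol/g, so in the 4.436 g combustion sample mol Br = 0.051040 mol
Divide by the smallest (0.025518 mol): C 1.000, H 2.000, Br 2.000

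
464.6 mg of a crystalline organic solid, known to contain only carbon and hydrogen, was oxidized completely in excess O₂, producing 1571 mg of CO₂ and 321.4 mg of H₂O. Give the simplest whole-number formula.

mol C = 1.571 g CO₂ ÷ 44.009 g/mol = 0.035697 mol
mol H = 2 × 0.3214 g H₂O ÷ 18.015 g/mol = 0.035681 mol
Divide by the smallest (0.035681 mol): C 1.000, H 1.000

CH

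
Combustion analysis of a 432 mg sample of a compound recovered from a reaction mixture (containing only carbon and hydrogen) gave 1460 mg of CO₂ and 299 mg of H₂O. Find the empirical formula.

CH

mol C = 1.46 g CO₂ ÷ 44.009 g/mol = 0.03318 mol
mol H = 2 × 0.299 g H₂O ÷ 18.015 g/mol = 0.03319 mol
Divide by the smallest (0.03318 mol): C 1.000, H 1.001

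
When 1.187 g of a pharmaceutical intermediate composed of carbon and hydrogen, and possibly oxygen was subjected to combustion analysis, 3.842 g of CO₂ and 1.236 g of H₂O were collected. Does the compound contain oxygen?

mol C = 3.842 g CO₂ ÷ 44.009 g/mol = 0.087300 mol
mol H = 2 × 1.236 g H₂O ÷ 18.015 g/mol = 0.13722 mol
C and H together account for 1.1869 g — essentially the entire 1.187 g sample — so the compound contains no oxygen.

no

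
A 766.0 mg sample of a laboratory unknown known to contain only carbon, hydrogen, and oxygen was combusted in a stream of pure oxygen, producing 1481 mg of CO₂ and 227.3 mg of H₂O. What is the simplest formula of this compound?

mol C = 1.481 g CO₂ ÷ 44.009 g/mol = 0.033652 mol
mol H = 2 × 0.2273 g H₂O ÷ 18.015 g/mol = 0.025235 mol
mass O = 0.7660 − (0.40420 + 0.025436) = 0.33637 g → mol O = 0.33637 ÷ 15.999 = 0.021024 mol
Divide by the smallest (0.021024 mol): C 1.601, H 1.200, O 1.000
Multiplying each by 5 gives whole numbers: C 8.00, H 6.00, O 5.00

C8H6O5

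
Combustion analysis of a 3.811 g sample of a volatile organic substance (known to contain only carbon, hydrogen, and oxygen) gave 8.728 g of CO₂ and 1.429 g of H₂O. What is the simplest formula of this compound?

mol C = 8.728 g CO₂ ÷ 44.009 g/mol = 0.19832 mol
mol H = 2 × 1.429 g H₂O ÷ 18.015 g/mol = 0.15865 mol
mass O = 3.811 − (2.3821 + 0.15991) = 1.2690 g → mol O = 1.2690 ÷ 15.999 = 0.079319 mol
Divide by the smallest (0.079319 mol): C 2.500, H 2.000, O 1.000
Multiplying each by 2 gives whole numbers: C 5.00, H 4.00, O 2.00

C5H4O2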